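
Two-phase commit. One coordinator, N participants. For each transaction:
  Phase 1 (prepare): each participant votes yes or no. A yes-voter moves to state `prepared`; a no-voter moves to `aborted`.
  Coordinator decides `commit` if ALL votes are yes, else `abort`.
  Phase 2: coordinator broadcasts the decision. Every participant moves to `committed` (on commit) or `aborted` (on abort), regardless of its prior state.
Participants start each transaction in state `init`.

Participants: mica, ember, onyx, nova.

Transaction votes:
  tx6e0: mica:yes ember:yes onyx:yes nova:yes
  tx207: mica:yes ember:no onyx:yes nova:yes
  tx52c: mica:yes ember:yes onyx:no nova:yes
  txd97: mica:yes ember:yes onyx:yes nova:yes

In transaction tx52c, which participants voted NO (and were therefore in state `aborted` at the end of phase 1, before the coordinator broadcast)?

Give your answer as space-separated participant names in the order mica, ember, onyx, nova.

Answer: onyx

Derivation:
Txn tx52c phase 1: mica yes -> prepared; ember yes -> prepared; onyx no -> aborted; nova yes -> prepared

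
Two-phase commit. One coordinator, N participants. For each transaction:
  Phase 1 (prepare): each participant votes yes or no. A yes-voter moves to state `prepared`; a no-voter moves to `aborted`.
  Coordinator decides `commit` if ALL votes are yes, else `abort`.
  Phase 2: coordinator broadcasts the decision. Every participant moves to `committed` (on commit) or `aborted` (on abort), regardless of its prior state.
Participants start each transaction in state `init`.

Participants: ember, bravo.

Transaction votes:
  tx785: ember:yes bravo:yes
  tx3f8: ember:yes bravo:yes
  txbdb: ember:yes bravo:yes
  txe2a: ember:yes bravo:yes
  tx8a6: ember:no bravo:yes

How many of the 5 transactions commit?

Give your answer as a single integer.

tx785: all yes -> commit (commits=1)
tx3f8: all yes -> commit (commits=2)
txbdb: all yes -> commit (commits=3)
txe2a: all yes -> commit (commits=4)
tx8a6: no from ember -> abort (commits=4)

Answer: 4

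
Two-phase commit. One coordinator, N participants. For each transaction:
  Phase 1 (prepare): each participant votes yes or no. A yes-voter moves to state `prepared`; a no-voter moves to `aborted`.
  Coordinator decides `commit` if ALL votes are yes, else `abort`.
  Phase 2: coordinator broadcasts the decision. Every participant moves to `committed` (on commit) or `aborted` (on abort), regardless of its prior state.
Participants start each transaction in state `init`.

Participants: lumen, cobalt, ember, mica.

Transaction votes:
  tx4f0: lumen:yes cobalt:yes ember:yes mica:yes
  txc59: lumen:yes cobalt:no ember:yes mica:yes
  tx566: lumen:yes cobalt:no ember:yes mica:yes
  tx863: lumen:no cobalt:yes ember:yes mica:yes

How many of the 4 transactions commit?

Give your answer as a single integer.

Answer: 1

Derivation:
tx4f0: all yes -> commit (commits=1)
txc59: no from cobalt -> abort (commits=1)
tx566: no from cobalt -> abort (commits=1)
tx863: no from lumen -> abort (commits=1)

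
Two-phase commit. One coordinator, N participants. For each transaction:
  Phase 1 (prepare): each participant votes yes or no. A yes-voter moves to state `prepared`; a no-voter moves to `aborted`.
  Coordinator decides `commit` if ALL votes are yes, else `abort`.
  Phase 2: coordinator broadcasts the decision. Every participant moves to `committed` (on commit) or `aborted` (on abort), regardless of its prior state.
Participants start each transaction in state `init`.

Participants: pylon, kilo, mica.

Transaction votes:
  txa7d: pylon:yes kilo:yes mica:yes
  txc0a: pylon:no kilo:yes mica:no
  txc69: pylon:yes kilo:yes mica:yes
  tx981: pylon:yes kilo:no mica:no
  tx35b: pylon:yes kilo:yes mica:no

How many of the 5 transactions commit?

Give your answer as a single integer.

Answer: 2

Derivation:
txa7d: all yes -> commit (commits=1)
txc0a: no from pylon, mica -> abort (commits=1)
txc69: all yes -> commit (commits=2)
tx981: no from kilo, mica -> abort (commits=2)
tx35b: no from mica -> abort (commits=2)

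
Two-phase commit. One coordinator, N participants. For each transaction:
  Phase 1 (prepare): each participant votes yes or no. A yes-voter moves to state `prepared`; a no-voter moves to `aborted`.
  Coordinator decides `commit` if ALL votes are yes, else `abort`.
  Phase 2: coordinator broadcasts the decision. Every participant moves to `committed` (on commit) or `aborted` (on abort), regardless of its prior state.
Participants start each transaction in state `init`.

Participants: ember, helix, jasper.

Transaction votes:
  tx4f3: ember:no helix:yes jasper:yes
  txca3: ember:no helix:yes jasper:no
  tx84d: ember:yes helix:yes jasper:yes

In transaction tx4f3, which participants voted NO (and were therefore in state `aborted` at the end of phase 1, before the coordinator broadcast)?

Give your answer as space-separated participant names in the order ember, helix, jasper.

Answer: ember

Derivation:
Txn tx4f3 phase 1: ember no -> aborted; helix yes -> prepared; jasper yes -> prepared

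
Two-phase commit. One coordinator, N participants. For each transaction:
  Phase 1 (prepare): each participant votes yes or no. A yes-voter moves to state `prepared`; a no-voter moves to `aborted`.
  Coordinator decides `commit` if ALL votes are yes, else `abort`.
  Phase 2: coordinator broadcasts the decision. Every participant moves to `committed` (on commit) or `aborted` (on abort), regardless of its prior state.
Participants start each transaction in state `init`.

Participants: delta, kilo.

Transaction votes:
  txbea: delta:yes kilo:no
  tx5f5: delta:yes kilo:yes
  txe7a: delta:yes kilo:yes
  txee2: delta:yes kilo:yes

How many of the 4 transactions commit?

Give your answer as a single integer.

Answer: 3

Derivation:
txbea: no from kilo -> abort (commits=0)
tx5f5: all yes -> commit (commits=1)
txe7a: all yes -> commit (commits=2)
txee2: all yes -> commit (commits=3)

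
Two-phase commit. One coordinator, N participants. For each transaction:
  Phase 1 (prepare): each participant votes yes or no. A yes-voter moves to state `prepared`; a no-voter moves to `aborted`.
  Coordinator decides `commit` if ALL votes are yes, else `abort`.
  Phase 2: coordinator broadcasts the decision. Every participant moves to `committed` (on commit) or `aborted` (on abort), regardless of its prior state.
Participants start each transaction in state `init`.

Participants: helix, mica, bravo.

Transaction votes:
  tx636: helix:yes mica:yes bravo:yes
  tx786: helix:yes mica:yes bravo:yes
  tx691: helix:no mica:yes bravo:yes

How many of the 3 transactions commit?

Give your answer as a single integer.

tx636: all yes -> commit (commits=1)
tx786: all yes -> commit (commits=2)
tx691: no from helix -> abort (commits=2)

Answer: 2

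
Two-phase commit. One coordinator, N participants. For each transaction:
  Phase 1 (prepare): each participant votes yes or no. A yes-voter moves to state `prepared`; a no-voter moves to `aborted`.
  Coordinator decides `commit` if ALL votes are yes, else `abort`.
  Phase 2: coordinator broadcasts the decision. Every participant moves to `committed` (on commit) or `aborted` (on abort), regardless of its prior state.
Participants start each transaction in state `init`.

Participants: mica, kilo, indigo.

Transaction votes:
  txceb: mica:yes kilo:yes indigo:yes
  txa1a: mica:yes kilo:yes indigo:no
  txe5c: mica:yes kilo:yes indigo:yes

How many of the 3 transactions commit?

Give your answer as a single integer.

Answer: 2

Derivation:
txceb: all yes -> commit (commits=1)
txa1a: no from indigo -> abort (commits=1)
txe5c: all yes -> commit (commits=2)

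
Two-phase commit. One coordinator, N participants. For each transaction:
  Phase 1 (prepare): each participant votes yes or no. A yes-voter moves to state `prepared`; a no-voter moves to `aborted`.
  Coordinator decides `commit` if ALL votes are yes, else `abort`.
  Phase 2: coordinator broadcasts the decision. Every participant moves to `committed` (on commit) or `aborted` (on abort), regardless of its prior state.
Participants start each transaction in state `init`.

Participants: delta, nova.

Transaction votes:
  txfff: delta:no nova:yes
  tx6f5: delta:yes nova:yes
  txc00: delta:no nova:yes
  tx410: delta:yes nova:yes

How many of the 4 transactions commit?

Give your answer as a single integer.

Answer: 2

Derivation:
txfff: no from delta -> abort (commits=0)
tx6f5: all yes -> commit (commits=1)
txc00: no from delta -> abort (commits=1)
tx410: all yes -> commit (commits=2)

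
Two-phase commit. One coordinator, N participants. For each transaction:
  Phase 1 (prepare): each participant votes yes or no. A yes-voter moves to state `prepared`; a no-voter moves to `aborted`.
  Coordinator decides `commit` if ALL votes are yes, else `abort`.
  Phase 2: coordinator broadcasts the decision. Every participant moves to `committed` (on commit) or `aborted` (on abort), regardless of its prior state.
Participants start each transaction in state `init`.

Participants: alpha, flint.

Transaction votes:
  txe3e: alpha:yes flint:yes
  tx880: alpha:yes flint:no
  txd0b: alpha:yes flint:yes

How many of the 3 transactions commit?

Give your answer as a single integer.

Answer: 2

Derivation:
txe3e: all yes -> commit (commits=1)
tx880: no from flint -> abort (commits=1)
txd0b: all yes -> commit (commits=2)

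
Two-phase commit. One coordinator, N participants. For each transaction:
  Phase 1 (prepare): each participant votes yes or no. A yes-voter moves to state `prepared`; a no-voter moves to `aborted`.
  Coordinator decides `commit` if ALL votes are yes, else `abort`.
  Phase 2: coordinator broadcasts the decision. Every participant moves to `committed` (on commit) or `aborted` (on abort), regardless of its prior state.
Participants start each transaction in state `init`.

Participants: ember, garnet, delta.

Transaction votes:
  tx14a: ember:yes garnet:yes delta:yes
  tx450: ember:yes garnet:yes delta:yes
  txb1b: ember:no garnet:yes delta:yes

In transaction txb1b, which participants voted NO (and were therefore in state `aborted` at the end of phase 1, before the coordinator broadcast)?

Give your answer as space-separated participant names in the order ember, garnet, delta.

Txn txb1b phase 1: ember no -> aborted; garnet yes -> prepared; delta yes -> prepared

Answer: ember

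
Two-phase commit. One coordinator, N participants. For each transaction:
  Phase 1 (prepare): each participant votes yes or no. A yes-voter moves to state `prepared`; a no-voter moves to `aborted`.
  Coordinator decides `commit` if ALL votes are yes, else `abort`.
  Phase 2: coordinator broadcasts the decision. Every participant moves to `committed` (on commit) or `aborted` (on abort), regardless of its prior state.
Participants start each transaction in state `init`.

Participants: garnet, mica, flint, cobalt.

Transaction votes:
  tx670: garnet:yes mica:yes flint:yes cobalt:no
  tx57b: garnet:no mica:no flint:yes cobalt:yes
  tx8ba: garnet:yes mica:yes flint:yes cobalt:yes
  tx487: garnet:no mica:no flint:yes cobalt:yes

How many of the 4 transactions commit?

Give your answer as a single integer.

Answer: 1

Derivation:
tx670: no from cobalt -> abort (commits=0)
tx57b: no from garnet, mica -> abort (commits=0)
tx8ba: all yes -> commit (commits=1)
tx487: no from garnet, mica -> abort (commits=1)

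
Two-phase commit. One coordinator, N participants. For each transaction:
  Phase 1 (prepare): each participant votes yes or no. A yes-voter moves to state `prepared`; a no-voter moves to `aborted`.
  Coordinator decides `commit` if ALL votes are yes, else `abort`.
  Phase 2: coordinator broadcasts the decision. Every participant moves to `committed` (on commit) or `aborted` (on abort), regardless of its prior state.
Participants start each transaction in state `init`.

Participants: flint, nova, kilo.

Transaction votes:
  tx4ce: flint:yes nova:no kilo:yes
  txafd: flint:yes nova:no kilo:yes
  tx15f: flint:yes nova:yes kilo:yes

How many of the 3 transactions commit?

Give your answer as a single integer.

Answer: 1

Derivation:
tx4ce: no from nova -> abort (commits=0)
txafd: no from nova -> abort (commits=0)
tx15f: all yes -> commit (commits=1)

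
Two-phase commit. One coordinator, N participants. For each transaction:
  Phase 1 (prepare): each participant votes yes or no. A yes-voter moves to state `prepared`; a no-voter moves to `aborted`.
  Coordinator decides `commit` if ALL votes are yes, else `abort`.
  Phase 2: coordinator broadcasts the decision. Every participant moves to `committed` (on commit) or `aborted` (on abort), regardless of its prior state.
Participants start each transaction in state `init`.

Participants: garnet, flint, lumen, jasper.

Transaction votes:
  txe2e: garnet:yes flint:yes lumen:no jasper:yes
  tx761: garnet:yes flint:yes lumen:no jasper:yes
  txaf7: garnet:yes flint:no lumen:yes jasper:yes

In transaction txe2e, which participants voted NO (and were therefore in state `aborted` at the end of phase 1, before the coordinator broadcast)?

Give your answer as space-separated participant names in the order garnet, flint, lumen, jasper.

Answer: lumen

Derivation:
Txn txe2e phase 1: garnet yes -> prepared; flint yes -> prepared; lumen no -> aborted; jasper yes -> prepared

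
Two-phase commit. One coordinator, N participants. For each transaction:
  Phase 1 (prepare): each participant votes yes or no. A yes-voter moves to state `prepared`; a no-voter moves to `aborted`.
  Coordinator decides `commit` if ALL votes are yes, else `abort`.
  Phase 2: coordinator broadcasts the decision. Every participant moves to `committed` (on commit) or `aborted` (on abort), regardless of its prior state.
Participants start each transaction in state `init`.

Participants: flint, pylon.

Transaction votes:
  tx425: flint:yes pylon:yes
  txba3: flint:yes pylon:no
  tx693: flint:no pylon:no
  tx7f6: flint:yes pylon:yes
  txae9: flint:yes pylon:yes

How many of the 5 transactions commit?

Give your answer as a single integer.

tx425: all yes -> commit (commits=1)
txba3: no from pylon -> abort (commits=1)
tx693: no from flint, pylon -> abort (commits=1)
tx7f6: all yes -> commit (commits=2)
txae9: all yes -> commit (commits=3)

Answer: 3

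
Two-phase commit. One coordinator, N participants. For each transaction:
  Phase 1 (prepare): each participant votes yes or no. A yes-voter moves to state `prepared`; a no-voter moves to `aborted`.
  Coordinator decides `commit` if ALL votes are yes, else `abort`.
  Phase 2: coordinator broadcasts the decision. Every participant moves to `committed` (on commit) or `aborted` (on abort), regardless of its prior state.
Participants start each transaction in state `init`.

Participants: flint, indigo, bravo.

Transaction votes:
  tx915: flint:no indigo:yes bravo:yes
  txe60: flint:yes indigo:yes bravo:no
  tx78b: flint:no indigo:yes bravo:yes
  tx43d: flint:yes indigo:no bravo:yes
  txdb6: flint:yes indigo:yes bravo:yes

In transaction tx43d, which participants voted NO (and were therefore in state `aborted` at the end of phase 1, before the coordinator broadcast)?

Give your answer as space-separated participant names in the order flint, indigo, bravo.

Txn tx43d phase 1: flint yes -> prepared; indigo no -> aborted; bravo yes -> prepared

Answer: indigo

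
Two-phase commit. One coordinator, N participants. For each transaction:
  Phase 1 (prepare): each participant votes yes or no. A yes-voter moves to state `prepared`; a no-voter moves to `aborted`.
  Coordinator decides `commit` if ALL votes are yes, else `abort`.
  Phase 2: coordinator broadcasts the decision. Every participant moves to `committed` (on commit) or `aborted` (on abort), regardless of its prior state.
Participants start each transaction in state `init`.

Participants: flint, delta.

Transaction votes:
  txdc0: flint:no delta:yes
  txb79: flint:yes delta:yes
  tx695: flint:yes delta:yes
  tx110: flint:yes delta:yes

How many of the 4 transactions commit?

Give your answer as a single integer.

txdc0: no from flint -> abort (commits=0)
txb79: all yes -> commit (commits=1)
tx695: all yes -> commit (commits=2)
tx110: all yes -> commit (commits=3)

Answer: 3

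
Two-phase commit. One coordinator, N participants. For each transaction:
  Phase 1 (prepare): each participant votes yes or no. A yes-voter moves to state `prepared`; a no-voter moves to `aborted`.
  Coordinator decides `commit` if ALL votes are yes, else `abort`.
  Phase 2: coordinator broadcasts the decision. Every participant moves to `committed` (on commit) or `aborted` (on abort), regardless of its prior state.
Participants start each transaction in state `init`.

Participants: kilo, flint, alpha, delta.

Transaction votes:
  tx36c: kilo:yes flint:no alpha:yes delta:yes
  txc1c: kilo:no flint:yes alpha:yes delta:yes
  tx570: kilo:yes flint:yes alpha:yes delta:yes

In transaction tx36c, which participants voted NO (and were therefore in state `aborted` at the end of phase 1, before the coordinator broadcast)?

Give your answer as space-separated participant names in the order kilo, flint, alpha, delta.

Txn tx36c phase 1: kilo yes -> prepared; flint no -> aborted; alpha yes -> prepared; delta yes -> prepared

Answer: flint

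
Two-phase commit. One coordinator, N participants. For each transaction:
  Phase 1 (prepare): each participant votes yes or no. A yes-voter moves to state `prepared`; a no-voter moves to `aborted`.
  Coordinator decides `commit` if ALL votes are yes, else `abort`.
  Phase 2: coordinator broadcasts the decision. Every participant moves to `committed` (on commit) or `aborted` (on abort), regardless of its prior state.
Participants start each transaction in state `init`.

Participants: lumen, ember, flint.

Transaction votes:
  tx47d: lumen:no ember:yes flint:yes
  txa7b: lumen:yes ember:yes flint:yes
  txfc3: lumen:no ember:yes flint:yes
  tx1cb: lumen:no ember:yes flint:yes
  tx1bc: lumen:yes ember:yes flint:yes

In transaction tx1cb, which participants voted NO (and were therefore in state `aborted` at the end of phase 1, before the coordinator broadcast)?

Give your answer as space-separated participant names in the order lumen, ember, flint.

Answer: lumen

Derivation:
Txn tx1cb phase 1: lumen no -> aborted; ember yes -> prepared; flint yes -> prepared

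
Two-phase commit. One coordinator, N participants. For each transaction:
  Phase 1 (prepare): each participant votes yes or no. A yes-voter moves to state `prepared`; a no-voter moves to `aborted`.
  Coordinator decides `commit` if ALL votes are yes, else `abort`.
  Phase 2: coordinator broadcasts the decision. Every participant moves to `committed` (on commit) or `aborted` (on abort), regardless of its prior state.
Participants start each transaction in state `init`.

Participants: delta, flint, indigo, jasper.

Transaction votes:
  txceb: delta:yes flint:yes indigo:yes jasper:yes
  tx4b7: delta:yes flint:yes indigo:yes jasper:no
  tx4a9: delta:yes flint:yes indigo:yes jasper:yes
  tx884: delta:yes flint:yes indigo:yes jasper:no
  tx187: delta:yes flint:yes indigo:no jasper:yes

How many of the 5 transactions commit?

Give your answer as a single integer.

Answer: 2

Derivation:
txceb: all yes -> commit (commits=1)
tx4b7: no from jasper -> abort (commits=1)
tx4a9: all yes -> commit (commits=2)
tx884: no from jasper -> abort (commits=2)
tx187: no from indigo -> abort (commits=2)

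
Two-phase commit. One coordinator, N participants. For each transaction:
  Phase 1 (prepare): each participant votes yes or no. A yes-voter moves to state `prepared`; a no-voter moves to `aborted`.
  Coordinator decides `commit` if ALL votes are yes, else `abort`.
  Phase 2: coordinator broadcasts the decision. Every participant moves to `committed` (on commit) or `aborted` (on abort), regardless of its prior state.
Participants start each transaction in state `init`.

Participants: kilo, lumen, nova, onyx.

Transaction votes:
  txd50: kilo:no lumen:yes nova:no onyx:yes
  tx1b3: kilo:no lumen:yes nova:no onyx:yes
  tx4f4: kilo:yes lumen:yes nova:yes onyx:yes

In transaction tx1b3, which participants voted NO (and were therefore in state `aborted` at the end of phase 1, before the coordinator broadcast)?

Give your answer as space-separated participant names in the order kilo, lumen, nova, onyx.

Txn tx1b3 phase 1: kilo no -> aborted; lumen yes -> prepared; nova no -> aborted; onyx yes -> prepared

Answer: kilo nova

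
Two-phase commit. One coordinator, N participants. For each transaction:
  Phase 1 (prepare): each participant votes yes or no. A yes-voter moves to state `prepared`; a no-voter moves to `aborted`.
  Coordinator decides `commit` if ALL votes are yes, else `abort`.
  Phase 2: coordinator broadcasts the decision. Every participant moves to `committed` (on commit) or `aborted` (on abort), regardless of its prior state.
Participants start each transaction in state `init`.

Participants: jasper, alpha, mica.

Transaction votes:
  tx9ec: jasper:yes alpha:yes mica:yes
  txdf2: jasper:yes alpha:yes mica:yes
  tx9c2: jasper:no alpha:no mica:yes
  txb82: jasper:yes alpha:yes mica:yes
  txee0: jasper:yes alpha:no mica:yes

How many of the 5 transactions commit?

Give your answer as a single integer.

tx9ec: all yes -> commit (commits=1)
txdf2: all yes -> commit (commits=2)
tx9c2: no from jasper, alpha -> abort (commits=2)
txb82: all yes -> commit (commits=3)
txee0: no from alpha -> abort (commits=3)

Answer: 3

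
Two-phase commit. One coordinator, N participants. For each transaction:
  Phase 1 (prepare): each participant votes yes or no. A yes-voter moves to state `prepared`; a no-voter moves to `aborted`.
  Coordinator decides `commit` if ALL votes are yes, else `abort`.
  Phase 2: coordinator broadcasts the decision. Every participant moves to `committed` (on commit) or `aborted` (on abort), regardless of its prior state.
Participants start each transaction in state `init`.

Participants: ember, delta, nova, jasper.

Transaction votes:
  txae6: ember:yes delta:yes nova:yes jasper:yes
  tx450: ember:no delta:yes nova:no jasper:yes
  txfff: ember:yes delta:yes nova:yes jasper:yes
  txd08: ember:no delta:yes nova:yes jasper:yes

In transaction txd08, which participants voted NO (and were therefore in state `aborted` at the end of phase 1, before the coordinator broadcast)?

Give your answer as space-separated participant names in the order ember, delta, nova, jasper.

Answer: ember

Derivation:
Txn txd08 phase 1: ember no -> aborted; delta yes -> prepared; nova yes -> prepared; jasper yes -> prepared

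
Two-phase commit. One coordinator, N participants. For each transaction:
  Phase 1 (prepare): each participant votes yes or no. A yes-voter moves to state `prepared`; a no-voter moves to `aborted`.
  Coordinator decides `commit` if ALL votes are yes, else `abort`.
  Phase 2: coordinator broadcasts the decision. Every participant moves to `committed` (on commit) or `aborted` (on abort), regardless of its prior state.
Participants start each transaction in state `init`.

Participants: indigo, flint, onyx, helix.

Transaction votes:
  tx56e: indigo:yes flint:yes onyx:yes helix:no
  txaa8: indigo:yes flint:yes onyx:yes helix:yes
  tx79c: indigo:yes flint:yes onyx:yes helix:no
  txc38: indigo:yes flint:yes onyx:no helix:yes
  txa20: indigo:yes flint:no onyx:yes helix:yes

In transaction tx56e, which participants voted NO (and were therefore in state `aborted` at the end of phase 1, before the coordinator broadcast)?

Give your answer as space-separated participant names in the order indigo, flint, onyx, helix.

Answer: helix

Derivation:
Txn tx56e phase 1: indigo yes -> prepared; flint yes -> prepared; onyx yes -> prepared; helix no -> aborted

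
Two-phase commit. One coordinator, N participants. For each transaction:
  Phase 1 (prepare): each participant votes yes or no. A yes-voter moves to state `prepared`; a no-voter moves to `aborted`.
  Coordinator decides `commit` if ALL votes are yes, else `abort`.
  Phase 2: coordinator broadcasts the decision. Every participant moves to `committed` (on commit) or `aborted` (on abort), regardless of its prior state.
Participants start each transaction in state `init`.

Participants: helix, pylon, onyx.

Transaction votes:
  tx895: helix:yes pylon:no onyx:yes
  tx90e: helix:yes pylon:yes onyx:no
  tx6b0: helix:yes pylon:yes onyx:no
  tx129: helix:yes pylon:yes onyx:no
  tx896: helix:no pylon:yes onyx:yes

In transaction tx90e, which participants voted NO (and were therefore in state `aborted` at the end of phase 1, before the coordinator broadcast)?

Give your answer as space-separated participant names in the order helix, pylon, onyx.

Answer: onyx

Derivation:
Txn tx90e phase 1: helix yes -> prepared; pylon yes -> prepared; onyx no -> aborted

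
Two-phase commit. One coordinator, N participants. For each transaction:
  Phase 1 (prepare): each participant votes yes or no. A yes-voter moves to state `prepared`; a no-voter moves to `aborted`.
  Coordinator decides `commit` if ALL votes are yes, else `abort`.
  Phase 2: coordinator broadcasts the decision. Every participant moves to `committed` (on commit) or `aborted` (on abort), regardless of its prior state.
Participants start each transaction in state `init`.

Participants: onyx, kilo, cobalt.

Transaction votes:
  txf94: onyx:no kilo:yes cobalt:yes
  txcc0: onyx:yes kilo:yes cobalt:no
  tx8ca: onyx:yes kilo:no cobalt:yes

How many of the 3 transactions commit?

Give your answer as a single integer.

txf94: no from onyx -> abort (commits=0)
txcc0: no from cobalt -> abort (commits=0)
tx8ca: no from kilo -> abort (commits=0)

Answer: 0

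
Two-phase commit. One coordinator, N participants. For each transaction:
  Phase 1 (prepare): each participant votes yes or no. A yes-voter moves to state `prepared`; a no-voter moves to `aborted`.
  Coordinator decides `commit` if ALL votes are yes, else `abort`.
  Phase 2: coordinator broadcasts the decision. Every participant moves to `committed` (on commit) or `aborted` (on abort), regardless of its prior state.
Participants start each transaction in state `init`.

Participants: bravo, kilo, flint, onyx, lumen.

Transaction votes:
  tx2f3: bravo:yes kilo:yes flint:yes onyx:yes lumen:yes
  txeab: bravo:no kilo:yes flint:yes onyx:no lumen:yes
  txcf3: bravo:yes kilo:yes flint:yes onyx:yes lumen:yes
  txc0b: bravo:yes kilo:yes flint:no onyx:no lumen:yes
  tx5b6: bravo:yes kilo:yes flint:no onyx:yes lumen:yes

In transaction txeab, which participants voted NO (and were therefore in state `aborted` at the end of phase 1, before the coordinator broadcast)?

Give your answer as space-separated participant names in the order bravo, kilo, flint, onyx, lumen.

Txn txeab phase 1: bravo no -> aborted; kilo yes -> prepared; flint yes -> prepared; onyx no -> aborted; lumen yes -> prepared

Answer: bravo onyx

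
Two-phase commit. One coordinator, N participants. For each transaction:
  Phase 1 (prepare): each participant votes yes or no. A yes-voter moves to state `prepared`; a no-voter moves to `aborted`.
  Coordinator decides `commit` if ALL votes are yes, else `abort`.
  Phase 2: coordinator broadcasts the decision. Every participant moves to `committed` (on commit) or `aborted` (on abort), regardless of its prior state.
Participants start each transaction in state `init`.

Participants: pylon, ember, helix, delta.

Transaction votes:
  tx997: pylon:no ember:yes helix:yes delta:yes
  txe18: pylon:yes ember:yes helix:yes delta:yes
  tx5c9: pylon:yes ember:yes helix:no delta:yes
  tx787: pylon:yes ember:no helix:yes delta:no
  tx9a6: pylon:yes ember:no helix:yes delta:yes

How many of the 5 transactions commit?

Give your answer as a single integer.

tx997: no from pylon -> abort (commits=0)
txe18: all yes -> commit (commits=1)
tx5c9: no from helix -> abort (commits=1)
tx787: no from ember, delta -> abort (commits=1)
tx9a6: no from ember -> abort (commits=1)

Answer: 1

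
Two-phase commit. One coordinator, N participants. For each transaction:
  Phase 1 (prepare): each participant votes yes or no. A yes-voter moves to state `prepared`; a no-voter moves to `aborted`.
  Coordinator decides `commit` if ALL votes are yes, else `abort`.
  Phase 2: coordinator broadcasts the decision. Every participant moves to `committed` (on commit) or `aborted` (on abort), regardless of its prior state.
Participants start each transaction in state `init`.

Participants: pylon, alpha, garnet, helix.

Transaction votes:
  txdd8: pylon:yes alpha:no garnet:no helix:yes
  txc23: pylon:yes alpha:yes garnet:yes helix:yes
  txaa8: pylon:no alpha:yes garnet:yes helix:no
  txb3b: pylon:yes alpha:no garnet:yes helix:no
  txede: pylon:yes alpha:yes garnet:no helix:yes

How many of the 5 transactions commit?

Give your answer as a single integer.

Answer: 1

Derivation:
txdd8: no from alpha, garnet -> abort (commits=0)
txc23: all yes -> commit (commits=1)
txaa8: no from pylon, helix -> abort (commits=1)
txb3b: no from alpha, helix -> abort (commits=1)
txede: no from garnet -> abort (commits=1)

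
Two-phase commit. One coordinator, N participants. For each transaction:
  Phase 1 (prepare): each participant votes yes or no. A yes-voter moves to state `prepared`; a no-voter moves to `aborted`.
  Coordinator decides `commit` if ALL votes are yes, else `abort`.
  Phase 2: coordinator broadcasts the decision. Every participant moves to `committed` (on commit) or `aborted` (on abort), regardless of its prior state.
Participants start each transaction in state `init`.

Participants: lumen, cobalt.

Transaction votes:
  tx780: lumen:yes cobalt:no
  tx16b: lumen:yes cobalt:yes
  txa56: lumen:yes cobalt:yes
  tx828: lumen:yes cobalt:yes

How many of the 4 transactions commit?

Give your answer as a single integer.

tx780: no from cobalt -> abort (commits=0)
tx16b: all yes -> commit (commits=1)
txa56: all yes -> commit (commits=2)
tx828: all yes -> commit (commits=3)

Answer: 3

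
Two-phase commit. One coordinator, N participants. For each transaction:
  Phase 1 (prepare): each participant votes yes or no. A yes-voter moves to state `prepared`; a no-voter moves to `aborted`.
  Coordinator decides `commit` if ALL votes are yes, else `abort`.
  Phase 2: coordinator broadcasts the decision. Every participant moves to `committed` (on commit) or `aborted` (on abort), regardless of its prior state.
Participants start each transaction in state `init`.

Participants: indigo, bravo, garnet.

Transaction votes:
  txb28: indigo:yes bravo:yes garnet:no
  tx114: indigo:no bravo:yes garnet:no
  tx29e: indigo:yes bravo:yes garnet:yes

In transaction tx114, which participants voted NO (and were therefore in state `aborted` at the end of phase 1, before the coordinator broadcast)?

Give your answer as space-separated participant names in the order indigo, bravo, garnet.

Answer: indigo garnet

Derivation:
Txn tx114 phase 1: indigo no -> aborted; bravo yes -> prepared; garnet no -> aborted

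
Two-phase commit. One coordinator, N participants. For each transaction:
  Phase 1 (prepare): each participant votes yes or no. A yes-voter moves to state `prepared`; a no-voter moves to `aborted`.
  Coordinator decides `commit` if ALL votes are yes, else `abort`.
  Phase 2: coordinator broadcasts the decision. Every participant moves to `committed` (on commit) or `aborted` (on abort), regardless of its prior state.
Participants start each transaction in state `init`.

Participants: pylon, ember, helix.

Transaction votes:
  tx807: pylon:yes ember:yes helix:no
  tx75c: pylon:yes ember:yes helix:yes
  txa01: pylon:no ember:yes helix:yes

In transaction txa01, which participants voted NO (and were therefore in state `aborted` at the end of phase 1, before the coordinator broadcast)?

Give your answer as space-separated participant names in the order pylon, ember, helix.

Txn txa01 phase 1: pylon no -> aborted; ember yes -> prepared; helix yes -> prepared

Answer: pylon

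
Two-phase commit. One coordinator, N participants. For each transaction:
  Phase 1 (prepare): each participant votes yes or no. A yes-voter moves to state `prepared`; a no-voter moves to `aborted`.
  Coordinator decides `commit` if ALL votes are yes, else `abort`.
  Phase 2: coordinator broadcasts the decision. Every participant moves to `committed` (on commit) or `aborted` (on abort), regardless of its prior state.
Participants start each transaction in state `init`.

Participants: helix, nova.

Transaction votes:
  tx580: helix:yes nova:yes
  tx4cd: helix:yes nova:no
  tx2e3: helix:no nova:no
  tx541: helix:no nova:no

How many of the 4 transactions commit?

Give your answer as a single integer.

tx580: all yes -> commit (commits=1)
tx4cd: no from nova -> abort (commits=1)
tx2e3: no from helix, nova -> abort (commits=1)
tx541: no from helix, nova -> abort (commits=1)

Answer: 1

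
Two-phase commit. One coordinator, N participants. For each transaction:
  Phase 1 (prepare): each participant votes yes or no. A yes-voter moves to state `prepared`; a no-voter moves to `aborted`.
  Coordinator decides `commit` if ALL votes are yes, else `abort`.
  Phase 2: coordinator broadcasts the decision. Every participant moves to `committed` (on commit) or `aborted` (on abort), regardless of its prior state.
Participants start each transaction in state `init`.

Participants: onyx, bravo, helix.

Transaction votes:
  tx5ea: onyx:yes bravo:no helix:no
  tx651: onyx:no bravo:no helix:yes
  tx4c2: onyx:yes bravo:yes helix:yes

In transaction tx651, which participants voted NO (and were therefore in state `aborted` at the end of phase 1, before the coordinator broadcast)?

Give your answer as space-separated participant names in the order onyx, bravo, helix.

Answer: onyx bravo

Derivation:
Txn tx651 phase 1: onyx no -> aborted; bravo no -> aborted; helix yes -> prepared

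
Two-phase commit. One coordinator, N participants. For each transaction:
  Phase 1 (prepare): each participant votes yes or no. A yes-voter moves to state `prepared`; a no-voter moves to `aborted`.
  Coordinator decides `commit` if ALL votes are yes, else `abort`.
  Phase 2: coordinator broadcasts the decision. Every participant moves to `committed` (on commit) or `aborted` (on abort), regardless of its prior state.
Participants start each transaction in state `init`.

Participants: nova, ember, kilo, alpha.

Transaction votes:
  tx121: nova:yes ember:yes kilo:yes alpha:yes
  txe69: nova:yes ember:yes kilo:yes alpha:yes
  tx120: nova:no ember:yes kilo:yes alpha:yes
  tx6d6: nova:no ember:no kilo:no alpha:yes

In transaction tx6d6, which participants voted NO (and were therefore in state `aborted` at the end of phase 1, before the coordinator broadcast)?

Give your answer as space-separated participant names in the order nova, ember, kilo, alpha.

Answer: nova ember kilo

Derivation:
Txn tx6d6 phase 1: nova no -> aborted; ember no -> aborted; kilo no -> aborted; alpha yes -> prepared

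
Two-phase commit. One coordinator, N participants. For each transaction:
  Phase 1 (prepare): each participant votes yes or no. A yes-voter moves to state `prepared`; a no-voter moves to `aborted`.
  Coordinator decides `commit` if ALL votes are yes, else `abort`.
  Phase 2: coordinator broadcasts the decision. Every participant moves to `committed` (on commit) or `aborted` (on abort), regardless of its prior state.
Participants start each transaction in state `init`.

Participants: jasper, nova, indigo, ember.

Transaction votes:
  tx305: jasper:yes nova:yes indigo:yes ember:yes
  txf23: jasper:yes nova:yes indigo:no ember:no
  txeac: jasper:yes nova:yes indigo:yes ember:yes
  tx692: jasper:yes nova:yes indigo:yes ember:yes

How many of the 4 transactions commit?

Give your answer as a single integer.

tx305: all yes -> commit (commits=1)
txf23: no from indigo, ember -> abort (commits=1)
txeac: all yes -> commit (commits=2)
tx692: all yes -> commit (commits=3)

Answer: 3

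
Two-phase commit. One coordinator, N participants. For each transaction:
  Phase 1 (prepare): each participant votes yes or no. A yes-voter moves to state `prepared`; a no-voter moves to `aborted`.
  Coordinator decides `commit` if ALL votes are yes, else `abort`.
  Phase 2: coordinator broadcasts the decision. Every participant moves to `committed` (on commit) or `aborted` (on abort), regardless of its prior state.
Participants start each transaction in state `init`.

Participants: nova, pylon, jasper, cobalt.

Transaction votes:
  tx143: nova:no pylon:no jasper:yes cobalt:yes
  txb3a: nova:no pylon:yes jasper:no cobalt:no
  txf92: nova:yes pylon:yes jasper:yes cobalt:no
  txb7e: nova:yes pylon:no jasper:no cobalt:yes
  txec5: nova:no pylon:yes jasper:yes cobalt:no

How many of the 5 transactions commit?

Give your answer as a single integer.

tx143: no from nova, pylon -> abort (commits=0)
txb3a: no from nova, jasper, cobalt -> abort (commits=0)
txf92: no from cobalt -> abort (commits=0)
txb7e: no from pylon, jasper -> abort (commits=0)
txec5: no from nova, cobalt -> abort (commits=0)

Answer: 0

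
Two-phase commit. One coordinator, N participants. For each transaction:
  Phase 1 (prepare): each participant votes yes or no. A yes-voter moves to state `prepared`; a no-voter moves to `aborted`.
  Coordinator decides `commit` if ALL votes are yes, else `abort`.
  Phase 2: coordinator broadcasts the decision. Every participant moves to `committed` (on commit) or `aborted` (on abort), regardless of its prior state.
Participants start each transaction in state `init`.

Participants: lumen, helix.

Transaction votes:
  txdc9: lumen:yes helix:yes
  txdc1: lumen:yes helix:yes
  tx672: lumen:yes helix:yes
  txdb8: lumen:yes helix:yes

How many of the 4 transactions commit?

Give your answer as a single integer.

txdc9: all yes -> commit (commits=1)
txdc1: all yes -> commit (commits=2)
tx672: all yes -> commit (commits=3)
txdb8: all yes -> commit (commits=4)

Answer: 4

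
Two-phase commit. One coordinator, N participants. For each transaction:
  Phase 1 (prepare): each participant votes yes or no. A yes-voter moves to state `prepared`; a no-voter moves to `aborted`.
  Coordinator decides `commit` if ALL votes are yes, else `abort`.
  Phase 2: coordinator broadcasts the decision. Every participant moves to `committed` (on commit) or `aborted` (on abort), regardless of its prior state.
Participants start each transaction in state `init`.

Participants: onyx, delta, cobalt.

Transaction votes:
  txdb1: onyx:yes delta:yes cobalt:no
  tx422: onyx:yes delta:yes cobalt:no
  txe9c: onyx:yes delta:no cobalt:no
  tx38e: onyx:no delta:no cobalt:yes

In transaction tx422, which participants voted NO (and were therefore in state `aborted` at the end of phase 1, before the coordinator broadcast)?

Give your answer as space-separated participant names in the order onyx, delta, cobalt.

Answer: cobalt

Derivation:
Txn tx422 phase 1: onyx yes -> prepared; delta yes -> prepared; cobalt no -> aborted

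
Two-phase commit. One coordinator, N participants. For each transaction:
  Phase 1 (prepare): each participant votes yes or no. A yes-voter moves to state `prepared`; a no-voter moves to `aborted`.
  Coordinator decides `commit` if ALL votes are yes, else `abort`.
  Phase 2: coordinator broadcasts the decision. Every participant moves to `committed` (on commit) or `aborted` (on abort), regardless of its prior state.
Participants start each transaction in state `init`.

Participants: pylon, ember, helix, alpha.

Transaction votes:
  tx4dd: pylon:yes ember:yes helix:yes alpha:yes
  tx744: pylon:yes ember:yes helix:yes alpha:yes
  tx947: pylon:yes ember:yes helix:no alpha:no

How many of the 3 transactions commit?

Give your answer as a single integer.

tx4dd: all yes -> commit (commits=1)
tx744: all yes -> commit (commits=2)
tx947: no from helix, alpha -> abort (commits=2)

Answer: 2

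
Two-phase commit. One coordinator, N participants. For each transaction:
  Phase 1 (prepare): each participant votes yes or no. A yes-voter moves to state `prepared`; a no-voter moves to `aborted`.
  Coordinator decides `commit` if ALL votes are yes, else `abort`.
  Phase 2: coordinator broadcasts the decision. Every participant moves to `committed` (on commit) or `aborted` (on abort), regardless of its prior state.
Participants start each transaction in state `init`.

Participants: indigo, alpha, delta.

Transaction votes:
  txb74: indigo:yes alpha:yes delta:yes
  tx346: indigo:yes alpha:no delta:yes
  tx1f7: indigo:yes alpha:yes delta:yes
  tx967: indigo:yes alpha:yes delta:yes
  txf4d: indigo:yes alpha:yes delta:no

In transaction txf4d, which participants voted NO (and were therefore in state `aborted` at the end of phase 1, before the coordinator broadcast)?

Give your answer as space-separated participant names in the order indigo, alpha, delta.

Answer: delta

Derivation:
Txn txf4d phase 1: indigo yes -> prepared; alpha yes -> prepared; delta no -> aborted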